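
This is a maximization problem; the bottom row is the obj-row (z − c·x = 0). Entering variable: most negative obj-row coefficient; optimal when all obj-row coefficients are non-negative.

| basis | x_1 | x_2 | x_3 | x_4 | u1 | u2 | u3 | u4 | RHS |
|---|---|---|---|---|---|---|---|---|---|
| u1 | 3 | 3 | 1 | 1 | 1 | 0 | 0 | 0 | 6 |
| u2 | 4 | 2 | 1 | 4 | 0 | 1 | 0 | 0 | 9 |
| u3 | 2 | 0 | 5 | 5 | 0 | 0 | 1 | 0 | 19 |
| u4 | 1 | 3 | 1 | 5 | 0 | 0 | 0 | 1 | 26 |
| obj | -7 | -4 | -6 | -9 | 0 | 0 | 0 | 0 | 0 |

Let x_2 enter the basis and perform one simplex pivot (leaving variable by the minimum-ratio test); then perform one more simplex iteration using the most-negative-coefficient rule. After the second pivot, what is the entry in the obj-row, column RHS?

Ratio test on column x_2 — row 1: 6/3 = 2; row 2: 9/2 = 9/2; row 3: entry 0 ≤ 0; row 4: 26/3 = 26/3. Minimum is 2 at row 1 (u1 leaves); pivot element 3.
Divide row 1 by 3; eliminate column x_2 from the other rows.
Second iteration: most negative obj-row entry is -23/3 in column x_4, so x_4 enters.
Ratio test on column x_4 — row 1: 2/(1/3) = 6; row 2: 5/(10/3) = 3/2; row 3: 19/5 = 19/5; row 4: 20/4 = 5. Minimum is 3/2 at row 2 (u2 leaves); pivot element 10/3.
Divide row 2 by 10/3; eliminate column x_4 from the other rows.
After both pivots, the entry at the obj-row, column RHS is 39/2.

39/2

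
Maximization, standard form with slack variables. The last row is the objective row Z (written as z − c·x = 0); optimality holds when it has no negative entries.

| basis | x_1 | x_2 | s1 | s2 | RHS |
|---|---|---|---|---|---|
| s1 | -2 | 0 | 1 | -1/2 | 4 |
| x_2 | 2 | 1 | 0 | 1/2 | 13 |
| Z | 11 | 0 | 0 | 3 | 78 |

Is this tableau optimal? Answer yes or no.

Every Z-row coefficient is ≥ 0, so the tableau is optimal.

yes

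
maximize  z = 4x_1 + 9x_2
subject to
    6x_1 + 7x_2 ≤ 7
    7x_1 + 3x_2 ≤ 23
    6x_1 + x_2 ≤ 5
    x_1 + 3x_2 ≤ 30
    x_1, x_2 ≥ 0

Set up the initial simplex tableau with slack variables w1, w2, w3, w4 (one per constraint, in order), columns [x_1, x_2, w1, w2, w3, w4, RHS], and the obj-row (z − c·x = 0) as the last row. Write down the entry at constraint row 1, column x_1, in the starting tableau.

Constraint 1 has coefficient 6 on x_1.

6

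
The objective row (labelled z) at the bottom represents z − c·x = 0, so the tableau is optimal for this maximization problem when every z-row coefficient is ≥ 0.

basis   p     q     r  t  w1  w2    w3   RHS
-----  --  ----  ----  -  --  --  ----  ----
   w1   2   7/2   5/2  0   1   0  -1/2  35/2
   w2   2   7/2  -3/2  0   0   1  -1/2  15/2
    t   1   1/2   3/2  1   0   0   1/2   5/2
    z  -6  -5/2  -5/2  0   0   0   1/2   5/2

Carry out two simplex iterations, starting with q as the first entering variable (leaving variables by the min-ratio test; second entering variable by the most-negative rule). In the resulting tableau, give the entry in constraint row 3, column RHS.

2

Ratio test on column q — row 1: (35/2)/(7/2) = 5; row 2: (15/2)/(7/2) = 15/7; row 3: (5/2)/(1/2) = 5. Minimum is 15/7 at row 2 (w2 leaves); pivot element 7/2.
Divide row 2 by 7/2; eliminate column q from the other rows.
Second iteration: most negative z-row entry is -32/7 in column p, so p enters.
Ratio test on column p — row 1: entry 0 ≤ 0; row 2: (15/7)/(4/7) = 15/4; row 3: (10/7)/(5/7) = 2. Minimum is 2 at row 3 (t leaves); pivot element 5/7.
Divide row 3 by 5/7; eliminate column p from the other rows.
After both pivots, the entry at constraint row 3, column RHS is 2.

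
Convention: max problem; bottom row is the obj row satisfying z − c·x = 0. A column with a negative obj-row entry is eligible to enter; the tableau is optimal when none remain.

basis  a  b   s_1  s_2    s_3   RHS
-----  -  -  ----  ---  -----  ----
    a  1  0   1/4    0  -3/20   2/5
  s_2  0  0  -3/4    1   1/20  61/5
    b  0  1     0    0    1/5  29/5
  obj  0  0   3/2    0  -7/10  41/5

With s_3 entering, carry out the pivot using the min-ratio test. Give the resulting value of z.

57/2

Ratio test on column s_3 — row 1: entry -3/20 ≤ 0; row 2: (61/5)/(1/20) = 244; row 3: (29/5)/(1/5) = 29. Minimum is 29 at row 3 (b leaves); pivot element 1/5.
Pivot on row 3; the obj-row RHS becomes 41/5 − (-7/10)·29 = 57/2.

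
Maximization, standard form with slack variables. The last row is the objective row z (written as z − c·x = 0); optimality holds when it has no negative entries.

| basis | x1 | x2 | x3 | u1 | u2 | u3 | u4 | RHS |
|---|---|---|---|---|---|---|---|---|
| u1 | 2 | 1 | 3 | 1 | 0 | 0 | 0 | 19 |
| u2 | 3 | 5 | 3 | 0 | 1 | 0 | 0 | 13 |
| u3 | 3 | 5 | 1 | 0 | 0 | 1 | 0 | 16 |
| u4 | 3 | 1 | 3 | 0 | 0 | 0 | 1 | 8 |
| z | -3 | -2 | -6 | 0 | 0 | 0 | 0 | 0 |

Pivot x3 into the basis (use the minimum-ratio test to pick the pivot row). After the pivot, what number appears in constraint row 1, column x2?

Ratio test on column x3 — row 1: 19/3 = 19/3; row 2: 13/3 = 13/3; row 3: 16/1 = 16; row 4: 8/3 = 8/3. Minimum is 8/3 at row 4 (u4 leaves); pivot element 3.
Divide row 4 by 3; eliminate column x3 from the other rows.
Row 1 update in column x2: 1 − 3·(1/3) = 0.

0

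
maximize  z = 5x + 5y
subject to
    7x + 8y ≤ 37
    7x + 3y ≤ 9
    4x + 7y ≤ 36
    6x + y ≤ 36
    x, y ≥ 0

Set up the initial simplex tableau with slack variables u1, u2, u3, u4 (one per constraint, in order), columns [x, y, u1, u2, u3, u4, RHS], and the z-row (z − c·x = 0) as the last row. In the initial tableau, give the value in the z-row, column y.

-5

The z-row carries the negated objective coefficients: the y entry is -5.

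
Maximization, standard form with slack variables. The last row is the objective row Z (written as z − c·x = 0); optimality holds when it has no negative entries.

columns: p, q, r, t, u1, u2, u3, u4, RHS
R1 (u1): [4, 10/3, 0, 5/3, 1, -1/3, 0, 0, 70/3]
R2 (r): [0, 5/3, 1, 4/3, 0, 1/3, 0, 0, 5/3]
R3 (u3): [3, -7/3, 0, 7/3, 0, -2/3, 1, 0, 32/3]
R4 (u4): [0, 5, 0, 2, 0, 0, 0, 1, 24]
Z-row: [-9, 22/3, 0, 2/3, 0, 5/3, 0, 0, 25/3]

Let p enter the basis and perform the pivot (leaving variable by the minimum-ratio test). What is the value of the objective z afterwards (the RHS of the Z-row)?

Ratio test on column p — row 1: (70/3)/4 = 35/6; row 2: entry 0 ≤ 0; row 3: (32/3)/3 = 32/9; row 4: entry 0 ≤ 0. Minimum is 32/9 at row 3 (u3 leaves); pivot element 3.
Pivot on row 3; the Z-row RHS becomes 25/3 − (-9)·(32/9) = 121/3.

121/3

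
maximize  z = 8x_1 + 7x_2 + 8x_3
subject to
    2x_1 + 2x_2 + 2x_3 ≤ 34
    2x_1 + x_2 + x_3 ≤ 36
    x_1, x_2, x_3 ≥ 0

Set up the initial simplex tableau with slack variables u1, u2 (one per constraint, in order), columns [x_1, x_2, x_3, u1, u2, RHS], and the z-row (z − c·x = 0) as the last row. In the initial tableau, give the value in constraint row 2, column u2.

Slack u2 belongs to constraint 2; its column is the unit vector e_2, so the entry in row 2 is 1.

1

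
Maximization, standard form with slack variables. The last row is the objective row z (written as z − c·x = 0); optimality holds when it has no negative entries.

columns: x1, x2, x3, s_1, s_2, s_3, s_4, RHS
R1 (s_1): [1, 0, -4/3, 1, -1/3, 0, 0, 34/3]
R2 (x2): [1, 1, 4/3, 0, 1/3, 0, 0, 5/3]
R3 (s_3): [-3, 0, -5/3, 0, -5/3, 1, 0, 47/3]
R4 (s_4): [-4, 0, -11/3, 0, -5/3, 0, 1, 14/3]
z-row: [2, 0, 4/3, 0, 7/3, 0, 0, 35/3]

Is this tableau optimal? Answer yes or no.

Every z-row coefficient is ≥ 0, so the tableau is optimal.

yes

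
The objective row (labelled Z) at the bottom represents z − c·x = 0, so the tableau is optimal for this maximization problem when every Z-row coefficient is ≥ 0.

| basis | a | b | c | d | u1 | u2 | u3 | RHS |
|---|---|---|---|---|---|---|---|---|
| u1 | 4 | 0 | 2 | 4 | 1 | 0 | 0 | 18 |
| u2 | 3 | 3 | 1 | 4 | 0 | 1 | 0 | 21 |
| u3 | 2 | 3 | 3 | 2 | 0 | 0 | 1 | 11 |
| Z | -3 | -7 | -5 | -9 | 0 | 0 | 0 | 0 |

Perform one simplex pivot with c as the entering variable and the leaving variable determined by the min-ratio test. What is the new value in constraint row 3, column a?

Ratio test on column c — row 1: 18/2 = 9; row 2: 21/1 = 21; row 3: 11/3 = 11/3. Minimum is 11/3 at row 3 (u3 leaves); pivot element 3.
Divide row 3 by 3; eliminate column c from the other rows.
In the new row 3, the a entry is the old entry divided by the pivot: 2/3 = 2/3.

2/3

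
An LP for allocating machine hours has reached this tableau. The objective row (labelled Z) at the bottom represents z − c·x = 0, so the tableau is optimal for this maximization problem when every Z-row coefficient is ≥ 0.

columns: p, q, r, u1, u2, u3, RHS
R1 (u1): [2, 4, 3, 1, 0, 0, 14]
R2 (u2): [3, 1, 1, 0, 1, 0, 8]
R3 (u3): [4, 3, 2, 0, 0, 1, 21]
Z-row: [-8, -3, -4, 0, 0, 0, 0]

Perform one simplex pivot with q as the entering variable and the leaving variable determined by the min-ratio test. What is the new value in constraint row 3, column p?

5/2

Ratio test on column q — row 1: 14/4 = 7/2; row 2: 8/1 = 8; row 3: 21/3 = 7. Minimum is 7/2 at row 1 (u1 leaves); pivot element 4.
Divide row 1 by 4; eliminate column q from the other rows.
Row 3 update in column p: 4 − 3·(1/2) = 5/2.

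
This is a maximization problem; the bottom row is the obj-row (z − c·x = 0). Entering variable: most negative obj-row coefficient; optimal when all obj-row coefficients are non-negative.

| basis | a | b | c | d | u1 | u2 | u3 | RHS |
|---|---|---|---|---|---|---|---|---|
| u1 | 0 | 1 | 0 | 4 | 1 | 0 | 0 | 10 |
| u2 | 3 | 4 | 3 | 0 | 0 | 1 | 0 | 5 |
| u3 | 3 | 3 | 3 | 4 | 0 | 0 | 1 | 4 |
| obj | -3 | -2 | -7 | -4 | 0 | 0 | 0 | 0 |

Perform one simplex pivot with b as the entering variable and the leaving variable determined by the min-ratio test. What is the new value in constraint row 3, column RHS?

1/4

Ratio test on column b — row 1: 10/1 = 10; row 2: 5/4 = 5/4; row 3: 4/3 = 4/3. Minimum is 5/4 at row 2 (u2 leaves); pivot element 4.
Divide row 2 by 4; eliminate column b from the other rows.
Row 3 update in column RHS: 4 − 3·(5/4) = 1/4.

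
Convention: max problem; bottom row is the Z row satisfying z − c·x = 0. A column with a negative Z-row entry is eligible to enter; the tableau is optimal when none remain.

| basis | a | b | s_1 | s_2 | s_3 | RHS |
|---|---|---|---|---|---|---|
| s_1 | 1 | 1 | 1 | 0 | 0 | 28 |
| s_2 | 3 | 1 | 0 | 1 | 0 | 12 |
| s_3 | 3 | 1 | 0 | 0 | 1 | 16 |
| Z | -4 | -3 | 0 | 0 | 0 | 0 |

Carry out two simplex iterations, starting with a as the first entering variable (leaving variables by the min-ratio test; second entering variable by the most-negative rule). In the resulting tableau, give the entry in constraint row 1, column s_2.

Ratio test on column a — row 1: 28/1 = 28; row 2: 12/3 = 4; row 3: 16/3 = 16/3. Minimum is 4 at row 2 (s_2 leaves); pivot element 3.
Divide row 2 by 3; eliminate column a from the other rows.
Second iteration: most negative Z-row entry is -5/3 in column b, so b enters.
Ratio test on column b — row 1: 24/(2/3) = 36; row 2: 4/(1/3) = 12; row 3: entry 0 ≤ 0. Minimum is 12 at row 2 (a leaves); pivot element 1/3.
Divide row 2 by 1/3; eliminate column b from the other rows.
After both pivots, the entry at constraint row 1, column s_2 is -1.

-1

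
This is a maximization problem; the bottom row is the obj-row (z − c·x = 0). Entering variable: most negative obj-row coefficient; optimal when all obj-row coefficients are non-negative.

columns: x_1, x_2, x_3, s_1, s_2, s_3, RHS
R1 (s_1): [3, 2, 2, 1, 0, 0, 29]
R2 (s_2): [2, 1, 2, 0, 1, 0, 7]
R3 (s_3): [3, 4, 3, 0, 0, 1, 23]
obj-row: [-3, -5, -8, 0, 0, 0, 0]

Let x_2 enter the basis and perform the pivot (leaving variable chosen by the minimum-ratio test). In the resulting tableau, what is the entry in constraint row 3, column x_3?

Ratio test on column x_2 — row 1: 29/2 = 29/2; row 2: 7/1 = 7; row 3: 23/4 = 23/4. Minimum is 23/4 at row 3 (s_3 leaves); pivot element 4.
Divide row 3 by 4; eliminate column x_2 from the other rows.
In the new row 3, the x_3 entry is the old entry divided by the pivot: 3/4 = 3/4.

3/4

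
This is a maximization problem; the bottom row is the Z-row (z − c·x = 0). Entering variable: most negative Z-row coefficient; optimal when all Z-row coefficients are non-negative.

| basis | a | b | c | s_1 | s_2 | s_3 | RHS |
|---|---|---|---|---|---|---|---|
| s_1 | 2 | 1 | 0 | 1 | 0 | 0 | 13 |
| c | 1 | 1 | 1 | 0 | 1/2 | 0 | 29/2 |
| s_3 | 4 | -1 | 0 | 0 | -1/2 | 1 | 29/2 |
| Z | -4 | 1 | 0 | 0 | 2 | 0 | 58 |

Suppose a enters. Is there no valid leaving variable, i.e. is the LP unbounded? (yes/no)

no

Column a has positive entries in row(s) 1, 2, 3, so the ratio test bounds it — not unbounded.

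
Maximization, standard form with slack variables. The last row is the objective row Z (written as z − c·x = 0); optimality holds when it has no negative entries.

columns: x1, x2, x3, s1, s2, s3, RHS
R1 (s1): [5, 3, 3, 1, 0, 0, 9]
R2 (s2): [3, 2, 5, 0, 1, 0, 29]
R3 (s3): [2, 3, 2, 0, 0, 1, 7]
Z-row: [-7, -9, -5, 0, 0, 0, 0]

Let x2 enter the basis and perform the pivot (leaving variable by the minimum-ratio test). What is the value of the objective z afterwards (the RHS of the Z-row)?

21

Ratio test on column x2 — row 1: 9/3 = 3; row 2: 29/2 = 29/2; row 3: 7/3 = 7/3. Minimum is 7/3 at row 3 (s3 leaves); pivot element 3.
Pivot on row 3; the Z-row RHS becomes 0 − (-9)·(7/3) = 21.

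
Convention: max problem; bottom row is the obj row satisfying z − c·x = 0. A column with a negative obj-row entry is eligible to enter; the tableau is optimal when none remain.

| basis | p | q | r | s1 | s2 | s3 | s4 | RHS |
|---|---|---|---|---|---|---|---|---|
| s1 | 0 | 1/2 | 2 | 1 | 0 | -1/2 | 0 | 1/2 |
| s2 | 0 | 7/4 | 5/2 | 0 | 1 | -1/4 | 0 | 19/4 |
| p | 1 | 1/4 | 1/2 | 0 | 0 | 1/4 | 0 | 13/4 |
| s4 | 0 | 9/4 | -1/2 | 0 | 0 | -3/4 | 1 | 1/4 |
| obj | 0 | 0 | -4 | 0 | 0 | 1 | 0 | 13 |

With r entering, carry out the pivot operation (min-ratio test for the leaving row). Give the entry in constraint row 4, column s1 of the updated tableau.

1/4

Ratio test on column r — row 1: (1/2)/2 = 1/4; row 2: (19/4)/(5/2) = 19/10; row 3: (13/4)/(1/2) = 13/2; row 4: entry -1/2 ≤ 0. Minimum is 1/4 at row 1 (s1 leaves); pivot element 2.
Divide row 1 by 2; eliminate column r from the other rows.
Row 4 update in column s1: 0 − (-1/2)·(1/2) = 1/4.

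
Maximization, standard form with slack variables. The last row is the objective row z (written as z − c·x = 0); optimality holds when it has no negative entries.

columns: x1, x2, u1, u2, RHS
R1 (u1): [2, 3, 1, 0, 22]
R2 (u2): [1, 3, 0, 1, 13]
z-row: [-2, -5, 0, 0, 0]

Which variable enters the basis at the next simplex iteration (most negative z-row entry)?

Negative z-row entries: x1: -2, x2: -5.
The most negative is -5 in column x2, so x2 enters.

x2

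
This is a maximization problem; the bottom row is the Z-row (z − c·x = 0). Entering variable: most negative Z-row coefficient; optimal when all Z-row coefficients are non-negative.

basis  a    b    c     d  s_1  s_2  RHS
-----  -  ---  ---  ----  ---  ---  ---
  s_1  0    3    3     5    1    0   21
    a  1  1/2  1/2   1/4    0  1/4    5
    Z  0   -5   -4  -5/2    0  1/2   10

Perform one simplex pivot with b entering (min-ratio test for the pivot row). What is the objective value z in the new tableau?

45

Ratio test on column b — row 1: 21/3 = 7; row 2: 5/(1/2) = 10. Minimum is 7 at row 1 (s_1 leaves); pivot element 3.
Pivot on row 1; the Z-row RHS becomes 10 − (-5)·7 = 45.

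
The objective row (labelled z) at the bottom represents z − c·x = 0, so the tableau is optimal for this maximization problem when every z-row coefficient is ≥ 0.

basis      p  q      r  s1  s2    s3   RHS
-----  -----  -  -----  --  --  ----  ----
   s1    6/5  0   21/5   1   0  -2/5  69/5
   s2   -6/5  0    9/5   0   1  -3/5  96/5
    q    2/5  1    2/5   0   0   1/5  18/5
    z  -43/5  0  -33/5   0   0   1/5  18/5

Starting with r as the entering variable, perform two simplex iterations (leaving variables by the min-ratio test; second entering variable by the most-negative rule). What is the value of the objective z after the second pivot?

79

Ratio test on column r — row 1: (69/5)/(21/5) = 23/7; row 2: (96/5)/(9/5) = 32/3; row 3: (18/5)/(2/5) = 9. Minimum is 23/7 at row 1 (s1 leaves); pivot element 21/5.
Pivot on row 1; the z-row RHS becomes 18/5 − (-33/5)·(23/7) = 177/7.
Next entering variable (most negative z-row entry -47/7): p.
Ratio test on column p — row 1: (23/7)/(2/7) = 23/2; row 2: entry -12/7 ≤ 0; row 3: (16/7)/(2/7) = 8. Minimum is 8 at row 3 (q leaves); pivot element 2/7.
After the second pivot the z-row RHS is 177/7 − (-47/7)·8 = 79.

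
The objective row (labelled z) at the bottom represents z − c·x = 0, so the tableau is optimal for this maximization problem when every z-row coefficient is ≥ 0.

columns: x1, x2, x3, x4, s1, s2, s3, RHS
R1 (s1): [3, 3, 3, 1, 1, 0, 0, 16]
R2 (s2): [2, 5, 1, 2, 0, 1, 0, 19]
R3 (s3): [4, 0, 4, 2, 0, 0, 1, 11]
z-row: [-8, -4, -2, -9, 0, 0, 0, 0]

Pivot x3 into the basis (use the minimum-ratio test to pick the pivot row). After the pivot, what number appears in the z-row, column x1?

-6

Ratio test on column x3 — row 1: 16/3 = 16/3; row 2: 19/1 = 19; row 3: 11/4 = 11/4. Minimum is 11/4 at row 3 (s3 leaves); pivot element 4.
Divide row 3 by 4; eliminate column x3 from the other rows.
z-row update in column x1: -8 − (-2)·1 = -6.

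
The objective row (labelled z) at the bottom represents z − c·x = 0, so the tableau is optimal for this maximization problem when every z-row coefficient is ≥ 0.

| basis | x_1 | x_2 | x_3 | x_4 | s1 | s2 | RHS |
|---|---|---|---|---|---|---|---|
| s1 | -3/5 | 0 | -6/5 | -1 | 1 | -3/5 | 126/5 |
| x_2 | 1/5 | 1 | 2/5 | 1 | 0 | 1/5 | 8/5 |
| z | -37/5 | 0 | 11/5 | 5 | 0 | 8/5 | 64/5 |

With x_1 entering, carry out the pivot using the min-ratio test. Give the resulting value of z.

72

Ratio test on column x_1 — row 1: entry -3/5 ≤ 0; row 2: (8/5)/(1/5) = 8. Minimum is 8 at row 2 (x_2 leaves); pivot element 1/5.
Pivot on row 2; the z-row RHS becomes 64/5 − (-37/5)·8 = 72.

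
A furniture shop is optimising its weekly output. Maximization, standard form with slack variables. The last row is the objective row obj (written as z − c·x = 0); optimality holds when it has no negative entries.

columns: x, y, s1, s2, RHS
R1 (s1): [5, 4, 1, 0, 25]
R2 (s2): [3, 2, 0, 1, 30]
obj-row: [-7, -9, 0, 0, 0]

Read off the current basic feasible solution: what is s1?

25

s1 is basic (row 1); its value is the RHS of that row, 25.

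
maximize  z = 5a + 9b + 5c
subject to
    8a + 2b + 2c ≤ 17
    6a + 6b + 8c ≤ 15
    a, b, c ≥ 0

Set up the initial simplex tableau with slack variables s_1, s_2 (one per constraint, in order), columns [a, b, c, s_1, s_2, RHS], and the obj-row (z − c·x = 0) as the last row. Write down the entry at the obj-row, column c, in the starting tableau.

The obj-row carries the negated objective coefficients: the c entry is -5.

-5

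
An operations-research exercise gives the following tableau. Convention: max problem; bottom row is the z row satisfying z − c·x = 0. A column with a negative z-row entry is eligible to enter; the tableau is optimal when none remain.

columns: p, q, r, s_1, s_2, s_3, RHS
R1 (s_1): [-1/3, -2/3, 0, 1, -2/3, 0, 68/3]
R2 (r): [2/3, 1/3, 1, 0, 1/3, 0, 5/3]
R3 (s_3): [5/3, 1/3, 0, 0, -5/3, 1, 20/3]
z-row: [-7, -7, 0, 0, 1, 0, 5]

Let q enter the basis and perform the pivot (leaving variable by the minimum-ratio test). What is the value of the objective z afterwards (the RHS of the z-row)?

Ratio test on column q — row 1: entry -2/3 ≤ 0; row 2: (5/3)/(1/3) = 5; row 3: (20/3)/(1/3) = 20. Minimum is 5 at row 2 (r leaves); pivot element 1/3.
Pivot on row 2; the z-row RHS becomes 5 − (-7)·5 = 40.

40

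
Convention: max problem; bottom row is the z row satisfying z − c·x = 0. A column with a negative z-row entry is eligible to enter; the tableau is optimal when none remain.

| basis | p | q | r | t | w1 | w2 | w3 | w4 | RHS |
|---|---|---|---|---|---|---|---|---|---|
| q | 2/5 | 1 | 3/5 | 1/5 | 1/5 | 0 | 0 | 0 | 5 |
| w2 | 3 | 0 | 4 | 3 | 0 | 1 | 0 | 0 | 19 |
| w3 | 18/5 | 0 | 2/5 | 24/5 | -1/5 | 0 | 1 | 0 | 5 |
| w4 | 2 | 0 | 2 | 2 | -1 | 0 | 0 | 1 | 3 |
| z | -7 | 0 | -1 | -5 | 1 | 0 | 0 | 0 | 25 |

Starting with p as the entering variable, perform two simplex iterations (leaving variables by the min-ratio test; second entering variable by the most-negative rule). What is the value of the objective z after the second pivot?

Ratio test on column p — row 1: 5/(2/5) = 25/2; row 2: 19/3 = 19/3; row 3: 5/(18/5) = 25/18; row 4: 3/2 = 3/2. Minimum is 25/18 at row 3 (w3 leaves); pivot element 18/5.
Pivot on row 3; the z-row RHS becomes 25 − (-7)·(25/18) = 625/18.
Next entering variable (most negative z-row entry -2/9): r.
Ratio test on column r — row 1: (40/9)/(5/9) = 8; row 2: (89/6)/(11/3) = 89/22; row 3: (25/18)/(1/9) = 25/2; row 4: (2/9)/(16/9) = 1/8. Minimum is 1/8 at row 4 (w4 leaves); pivot element 16/9.
After the second pivot the z-row RHS is 625/18 − (-2/9)·(1/8) = 139/4.

139/4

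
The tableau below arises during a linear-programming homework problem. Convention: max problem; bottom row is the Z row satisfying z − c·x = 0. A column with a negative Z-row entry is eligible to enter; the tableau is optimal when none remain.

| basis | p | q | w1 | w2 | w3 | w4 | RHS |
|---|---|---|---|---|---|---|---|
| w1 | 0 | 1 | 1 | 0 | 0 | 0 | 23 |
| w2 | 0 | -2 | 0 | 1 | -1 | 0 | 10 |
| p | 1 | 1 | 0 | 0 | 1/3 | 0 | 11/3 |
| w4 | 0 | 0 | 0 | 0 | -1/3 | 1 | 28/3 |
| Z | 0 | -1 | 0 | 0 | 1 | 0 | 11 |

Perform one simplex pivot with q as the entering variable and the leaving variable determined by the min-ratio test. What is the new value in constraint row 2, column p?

Ratio test on column q — row 1: 23/1 = 23; row 2: entry -2 ≤ 0; row 3: (11/3)/1 = 11/3; row 4: entry 0 ≤ 0. Minimum is 11/3 at row 3 (p leaves); pivot element 1.
Divide row 3 by 1; eliminate column q from the other rows.
Row 2 update in column p: 0 − (-2)·1 = 2.

2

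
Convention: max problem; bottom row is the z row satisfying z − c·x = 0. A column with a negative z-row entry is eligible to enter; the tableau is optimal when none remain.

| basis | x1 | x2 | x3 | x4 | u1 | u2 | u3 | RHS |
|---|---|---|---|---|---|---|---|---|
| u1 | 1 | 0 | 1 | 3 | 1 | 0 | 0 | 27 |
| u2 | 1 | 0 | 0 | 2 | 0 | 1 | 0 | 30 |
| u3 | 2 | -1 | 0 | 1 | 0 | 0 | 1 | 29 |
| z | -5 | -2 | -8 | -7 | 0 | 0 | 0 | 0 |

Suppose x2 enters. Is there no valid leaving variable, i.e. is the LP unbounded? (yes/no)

yes

Every constraint-row entry in column x2 is ≤ 0, so increasing x2 is unbounded.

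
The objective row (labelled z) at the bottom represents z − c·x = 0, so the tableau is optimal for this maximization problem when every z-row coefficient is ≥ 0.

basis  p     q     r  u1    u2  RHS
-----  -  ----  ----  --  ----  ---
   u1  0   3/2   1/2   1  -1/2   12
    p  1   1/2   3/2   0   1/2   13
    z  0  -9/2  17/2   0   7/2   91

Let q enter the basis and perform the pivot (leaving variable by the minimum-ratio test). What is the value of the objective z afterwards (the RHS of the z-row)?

127

Ratio test on column q — row 1: 12/(3/2) = 8; row 2: 13/(1/2) = 26. Minimum is 8 at row 1 (u1 leaves); pivot element 3/2.
Pivot on row 1; the z-row RHS becomes 91 − (-9/2)·8 = 127.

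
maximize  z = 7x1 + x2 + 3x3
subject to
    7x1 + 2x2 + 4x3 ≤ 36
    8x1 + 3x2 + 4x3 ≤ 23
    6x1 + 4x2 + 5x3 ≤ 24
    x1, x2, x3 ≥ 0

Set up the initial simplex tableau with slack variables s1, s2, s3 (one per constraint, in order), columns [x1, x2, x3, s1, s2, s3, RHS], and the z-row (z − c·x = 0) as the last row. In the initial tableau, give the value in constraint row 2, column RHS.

The RHS of constraint 2 is b_2 = 23.

23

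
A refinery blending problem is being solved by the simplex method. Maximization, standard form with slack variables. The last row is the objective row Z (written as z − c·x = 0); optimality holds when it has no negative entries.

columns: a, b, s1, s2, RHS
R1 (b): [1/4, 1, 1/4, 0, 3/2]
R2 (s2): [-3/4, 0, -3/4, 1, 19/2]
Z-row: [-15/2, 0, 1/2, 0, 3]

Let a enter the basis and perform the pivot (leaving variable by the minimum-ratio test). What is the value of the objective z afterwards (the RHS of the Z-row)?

Ratio test on column a — row 1: (3/2)/(1/4) = 6; row 2: entry -3/4 ≤ 0. Minimum is 6 at row 1 (b leaves); pivot element 1/4.
Pivot on row 1; the Z-row RHS becomes 3 − (-15/2)·6 = 48.

48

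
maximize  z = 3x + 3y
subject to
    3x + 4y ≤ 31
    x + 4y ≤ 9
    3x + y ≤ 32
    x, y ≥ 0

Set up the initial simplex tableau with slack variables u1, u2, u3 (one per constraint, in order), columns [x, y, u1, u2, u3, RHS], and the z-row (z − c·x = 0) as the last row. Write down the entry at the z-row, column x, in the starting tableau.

The z-row carries the negated objective coefficients: the x entry is -3.

-3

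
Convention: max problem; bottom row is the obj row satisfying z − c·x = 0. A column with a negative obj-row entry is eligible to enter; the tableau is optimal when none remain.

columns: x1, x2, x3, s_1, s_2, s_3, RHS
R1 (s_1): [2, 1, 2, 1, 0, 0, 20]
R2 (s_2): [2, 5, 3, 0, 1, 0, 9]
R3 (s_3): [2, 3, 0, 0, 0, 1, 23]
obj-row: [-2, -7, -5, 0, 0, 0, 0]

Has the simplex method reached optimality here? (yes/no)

The obj-row has a negative entry -7 in column x2, so it is not optimal.

no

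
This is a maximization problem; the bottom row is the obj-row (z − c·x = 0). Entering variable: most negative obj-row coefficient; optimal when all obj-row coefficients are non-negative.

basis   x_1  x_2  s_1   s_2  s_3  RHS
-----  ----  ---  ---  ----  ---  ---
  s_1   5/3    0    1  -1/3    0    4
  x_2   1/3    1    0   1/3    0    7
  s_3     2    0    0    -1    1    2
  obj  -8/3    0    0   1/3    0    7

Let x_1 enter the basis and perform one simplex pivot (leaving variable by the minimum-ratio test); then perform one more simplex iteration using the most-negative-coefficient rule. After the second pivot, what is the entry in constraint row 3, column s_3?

Ratio test on column x_1 — row 1: 4/(5/3) = 12/5; row 2: 7/(1/3) = 21; row 3: 2/2 = 1. Minimum is 1 at row 3 (s_3 leaves); pivot element 2.
Divide row 3 by 2; eliminate column x_1 from the other rows.
Second iteration: most negative obj-row entry is -1 in column s_2, so s_2 enters.
Ratio test on column s_2 — row 1: (7/3)/(1/2) = 14/3; row 2: (20/3)/(1/2) = 40/3; row 3: entry -1/2 ≤ 0. Minimum is 14/3 at row 1 (s_1 leaves); pivot element 1/2.
Divide row 1 by 1/2; eliminate column s_2 from the other rows.
After both pivots, the entry at constraint row 3, column s_3 is -1/3.

-1/3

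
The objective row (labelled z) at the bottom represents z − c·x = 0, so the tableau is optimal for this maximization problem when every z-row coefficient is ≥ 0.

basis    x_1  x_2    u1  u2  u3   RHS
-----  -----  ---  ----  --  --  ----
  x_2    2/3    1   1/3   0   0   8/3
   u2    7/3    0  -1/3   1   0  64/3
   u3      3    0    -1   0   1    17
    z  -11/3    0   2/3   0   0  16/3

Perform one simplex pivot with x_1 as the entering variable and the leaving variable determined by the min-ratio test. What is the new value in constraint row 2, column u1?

Ratio test on column x_1 — row 1: (8/3)/(2/3) = 4; row 2: (64/3)/(7/3) = 64/7; row 3: 17/3 = 17/3. Minimum is 4 at row 1 (x_2 leaves); pivot element 2/3.
Divide row 1 by 2/3; eliminate column x_1 from the other rows.
Row 2 update in column u1: -1/3 − (7/3)·(1/2) = -3/2.

-3/2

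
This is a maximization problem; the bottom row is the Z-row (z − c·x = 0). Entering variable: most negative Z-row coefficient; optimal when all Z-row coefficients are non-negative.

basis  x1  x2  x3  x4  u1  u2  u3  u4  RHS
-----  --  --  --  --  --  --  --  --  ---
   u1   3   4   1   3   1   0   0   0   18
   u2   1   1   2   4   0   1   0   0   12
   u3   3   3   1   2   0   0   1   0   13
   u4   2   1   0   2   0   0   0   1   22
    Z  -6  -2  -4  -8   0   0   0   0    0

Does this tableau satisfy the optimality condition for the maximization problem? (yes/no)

The Z-row has a negative entry -8 in column x4, so it is not optimal.

no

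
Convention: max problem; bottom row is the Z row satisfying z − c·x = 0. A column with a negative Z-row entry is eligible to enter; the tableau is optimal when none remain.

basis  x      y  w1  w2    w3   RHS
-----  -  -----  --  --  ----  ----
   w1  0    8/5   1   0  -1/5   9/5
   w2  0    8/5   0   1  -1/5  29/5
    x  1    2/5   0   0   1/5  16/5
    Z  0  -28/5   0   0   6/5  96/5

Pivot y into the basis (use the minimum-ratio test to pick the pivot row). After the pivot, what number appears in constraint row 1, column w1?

5/8

Ratio test on column y — row 1: (9/5)/(8/5) = 9/8; row 2: (29/5)/(8/5) = 29/8; row 3: (16/5)/(2/5) = 8. Minimum is 9/8 at row 1 (w1 leaves); pivot element 8/5.
Divide row 1 by 8/5; eliminate column y from the other rows.
In the new row 1, the w1 entry is the old entry divided by the pivot: 1/(8/5) = 5/8.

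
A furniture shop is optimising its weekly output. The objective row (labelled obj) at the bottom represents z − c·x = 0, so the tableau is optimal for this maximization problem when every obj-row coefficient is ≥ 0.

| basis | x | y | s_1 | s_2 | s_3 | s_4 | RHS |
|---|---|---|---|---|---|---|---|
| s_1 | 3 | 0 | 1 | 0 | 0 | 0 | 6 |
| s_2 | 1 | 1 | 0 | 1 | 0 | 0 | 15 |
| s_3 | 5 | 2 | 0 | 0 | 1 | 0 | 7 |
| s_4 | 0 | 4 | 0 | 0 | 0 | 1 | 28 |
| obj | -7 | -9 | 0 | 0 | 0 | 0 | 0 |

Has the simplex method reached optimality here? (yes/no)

The obj-row has a negative entry -9 in column y, so it is not optimal.

no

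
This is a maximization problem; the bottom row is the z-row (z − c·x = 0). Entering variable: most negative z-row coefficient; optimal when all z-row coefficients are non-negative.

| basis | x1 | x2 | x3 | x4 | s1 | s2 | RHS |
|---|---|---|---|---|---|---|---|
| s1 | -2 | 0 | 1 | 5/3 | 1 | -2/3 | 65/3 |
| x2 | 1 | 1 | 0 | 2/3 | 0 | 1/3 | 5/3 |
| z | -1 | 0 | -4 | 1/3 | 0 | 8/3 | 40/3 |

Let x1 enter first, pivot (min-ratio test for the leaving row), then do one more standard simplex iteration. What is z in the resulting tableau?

Ratio test on column x1 — row 1: entry -2 ≤ 0; row 2: (5/3)/1 = 5/3. Minimum is 5/3 at row 2 (x2 leaves); pivot element 1.
Pivot on row 2; the z-row RHS becomes 40/3 − (-1)·(5/3) = 15.
Next entering variable (most negative z-row entry -4): x3.
Ratio test on column x3 — row 1: 25/1 = 25; row 2: entry 0 ≤ 0. Minimum is 25 at row 1 (s1 leaves); pivot element 1.
After the second pivot the z-row RHS is 15 − (-4)·25 = 115.

115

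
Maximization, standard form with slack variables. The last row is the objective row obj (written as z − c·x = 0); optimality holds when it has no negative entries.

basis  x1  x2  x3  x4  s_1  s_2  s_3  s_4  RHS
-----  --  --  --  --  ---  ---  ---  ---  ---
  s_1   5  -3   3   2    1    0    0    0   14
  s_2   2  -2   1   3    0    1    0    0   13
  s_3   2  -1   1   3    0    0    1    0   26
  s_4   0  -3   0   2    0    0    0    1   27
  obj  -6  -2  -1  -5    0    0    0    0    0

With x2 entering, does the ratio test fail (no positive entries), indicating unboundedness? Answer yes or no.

yes

Every constraint-row entry in column x2 is ≤ 0, so increasing x2 is unbounded.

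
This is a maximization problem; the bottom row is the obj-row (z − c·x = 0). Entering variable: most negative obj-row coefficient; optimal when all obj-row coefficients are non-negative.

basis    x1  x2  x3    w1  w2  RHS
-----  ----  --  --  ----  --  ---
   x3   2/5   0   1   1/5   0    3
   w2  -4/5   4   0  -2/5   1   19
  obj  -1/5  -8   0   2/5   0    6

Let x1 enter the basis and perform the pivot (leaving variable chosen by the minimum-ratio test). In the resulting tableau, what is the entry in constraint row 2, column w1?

Ratio test on column x1 — row 1: 3/(2/5) = 15/2; row 2: entry -4/5 ≤ 0. Minimum is 15/2 at row 1 (x3 leaves); pivot element 2/5.
Divide row 1 by 2/5; eliminate column x1 from the other rows.
Row 2 update in column w1: -2/5 − (-4/5)·(1/2) = 0.

0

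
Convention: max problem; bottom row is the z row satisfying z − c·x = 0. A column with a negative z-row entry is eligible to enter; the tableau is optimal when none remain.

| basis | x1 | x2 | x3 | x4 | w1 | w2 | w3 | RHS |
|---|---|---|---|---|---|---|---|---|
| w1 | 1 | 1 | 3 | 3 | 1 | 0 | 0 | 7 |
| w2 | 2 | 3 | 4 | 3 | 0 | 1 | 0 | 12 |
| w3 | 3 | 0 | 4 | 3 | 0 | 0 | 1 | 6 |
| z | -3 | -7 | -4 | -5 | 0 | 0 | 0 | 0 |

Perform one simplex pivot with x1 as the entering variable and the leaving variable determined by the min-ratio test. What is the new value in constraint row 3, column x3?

Ratio test on column x1 — row 1: 7/1 = 7; row 2: 12/2 = 6; row 3: 6/3 = 2. Minimum is 2 at row 3 (w3 leaves); pivot element 3.
Divide row 3 by 3; eliminate column x1 from the other rows.
In the new row 3, the x3 entry is the old entry divided by the pivot: 4/3 = 4/3.

4/3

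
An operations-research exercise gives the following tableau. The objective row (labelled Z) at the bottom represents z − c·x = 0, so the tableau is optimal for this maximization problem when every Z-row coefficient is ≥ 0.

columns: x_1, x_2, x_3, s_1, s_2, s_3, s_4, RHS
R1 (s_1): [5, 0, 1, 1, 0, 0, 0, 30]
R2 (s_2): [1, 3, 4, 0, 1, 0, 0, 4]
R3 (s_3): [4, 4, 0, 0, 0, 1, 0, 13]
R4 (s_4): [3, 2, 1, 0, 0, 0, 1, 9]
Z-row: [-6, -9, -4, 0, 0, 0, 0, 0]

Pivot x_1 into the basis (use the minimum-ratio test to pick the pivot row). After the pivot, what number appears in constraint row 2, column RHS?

1

Ratio test on column x_1 — row 1: 30/5 = 6; row 2: 4/1 = 4; row 3: 13/4 = 13/4; row 4: 9/3 = 3. Minimum is 3 at row 4 (s_4 leaves); pivot element 3.
Divide row 4 by 3; eliminate column x_1 from the other rows.
Row 2 update in column RHS: 4 − 1·3 = 1.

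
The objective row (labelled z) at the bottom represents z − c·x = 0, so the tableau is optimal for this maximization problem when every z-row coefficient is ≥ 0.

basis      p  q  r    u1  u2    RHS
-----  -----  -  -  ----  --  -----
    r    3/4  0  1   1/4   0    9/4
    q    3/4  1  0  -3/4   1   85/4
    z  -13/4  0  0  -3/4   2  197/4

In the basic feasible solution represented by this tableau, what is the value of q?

85/4

q is basic (row 2); its value is the RHS of that row, 85/4.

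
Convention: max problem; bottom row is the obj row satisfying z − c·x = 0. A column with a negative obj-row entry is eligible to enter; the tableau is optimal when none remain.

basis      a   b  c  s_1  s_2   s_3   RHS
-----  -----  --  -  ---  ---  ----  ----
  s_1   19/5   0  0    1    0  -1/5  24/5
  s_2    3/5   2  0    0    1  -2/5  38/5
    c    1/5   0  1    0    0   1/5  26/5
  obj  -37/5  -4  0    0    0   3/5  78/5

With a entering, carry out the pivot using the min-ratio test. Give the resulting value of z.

Ratio test on column a — row 1: (24/5)/(19/5) = 24/19; row 2: (38/5)/(3/5) = 38/3; row 3: (26/5)/(1/5) = 26. Minimum is 24/19 at row 1 (s_1 leaves); pivot element 19/5.
Pivot on row 1; the obj-row RHS becomes 78/5 − (-37/5)·(24/19) = 474/19.

474/19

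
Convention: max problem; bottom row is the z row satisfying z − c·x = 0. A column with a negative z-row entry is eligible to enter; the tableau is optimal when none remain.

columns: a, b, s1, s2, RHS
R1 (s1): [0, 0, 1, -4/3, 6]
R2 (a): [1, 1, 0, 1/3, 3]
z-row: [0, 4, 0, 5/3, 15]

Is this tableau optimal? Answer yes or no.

yes

Every z-row coefficient is ≥ 0, so the tableau is optimal.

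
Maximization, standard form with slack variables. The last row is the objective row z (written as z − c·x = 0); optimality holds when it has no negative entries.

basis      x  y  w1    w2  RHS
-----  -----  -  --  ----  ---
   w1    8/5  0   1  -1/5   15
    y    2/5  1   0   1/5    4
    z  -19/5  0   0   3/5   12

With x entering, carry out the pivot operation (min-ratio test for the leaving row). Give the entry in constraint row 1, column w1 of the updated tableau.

Ratio test on column x — row 1: 15/(8/5) = 75/8; row 2: 4/(2/5) = 10. Minimum is 75/8 at row 1 (w1 leaves); pivot element 8/5.
Divide row 1 by 8/5; eliminate column x from the other rows.
In the new row 1, the w1 entry is the old entry divided by the pivot: 1/(8/5) = 5/8.

5/8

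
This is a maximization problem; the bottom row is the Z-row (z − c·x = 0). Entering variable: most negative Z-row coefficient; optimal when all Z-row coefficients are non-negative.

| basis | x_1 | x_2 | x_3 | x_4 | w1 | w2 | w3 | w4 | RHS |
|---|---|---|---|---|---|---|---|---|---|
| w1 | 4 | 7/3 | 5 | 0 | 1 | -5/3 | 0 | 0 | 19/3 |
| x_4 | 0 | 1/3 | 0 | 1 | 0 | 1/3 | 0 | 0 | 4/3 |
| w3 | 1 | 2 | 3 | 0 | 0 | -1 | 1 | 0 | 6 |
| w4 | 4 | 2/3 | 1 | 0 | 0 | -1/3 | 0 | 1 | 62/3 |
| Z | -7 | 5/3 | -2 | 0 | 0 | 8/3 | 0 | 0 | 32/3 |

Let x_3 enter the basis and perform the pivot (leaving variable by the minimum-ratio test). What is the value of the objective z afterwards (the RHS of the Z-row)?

Ratio test on column x_3 — row 1: (19/3)/5 = 19/15; row 2: entry 0 ≤ 0; row 3: 6/3 = 2; row 4: (62/3)/1 = 62/3. Minimum is 19/15 at row 1 (w1 leaves); pivot element 5.
Pivot on row 1; the Z-row RHS becomes 32/3 − (-2)·(19/15) = 66/5.

66/5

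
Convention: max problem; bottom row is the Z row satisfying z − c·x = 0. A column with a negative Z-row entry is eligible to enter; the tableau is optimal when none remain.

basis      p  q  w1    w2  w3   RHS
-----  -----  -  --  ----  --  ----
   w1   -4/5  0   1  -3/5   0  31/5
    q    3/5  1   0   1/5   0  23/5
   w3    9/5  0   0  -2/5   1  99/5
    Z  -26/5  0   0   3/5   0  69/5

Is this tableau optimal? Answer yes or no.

The Z-row has a negative entry -26/5 in column p, so it is not optimal.

no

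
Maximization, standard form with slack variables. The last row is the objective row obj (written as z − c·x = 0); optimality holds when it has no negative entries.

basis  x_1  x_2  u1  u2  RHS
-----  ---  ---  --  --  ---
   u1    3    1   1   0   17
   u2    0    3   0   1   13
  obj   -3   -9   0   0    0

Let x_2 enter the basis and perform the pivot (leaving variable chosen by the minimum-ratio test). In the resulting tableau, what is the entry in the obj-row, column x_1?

-3

Ratio test on column x_2 — row 1: 17/1 = 17; row 2: 13/3 = 13/3. Minimum is 13/3 at row 2 (u2 leaves); pivot element 3.
Divide row 2 by 3; eliminate column x_2 from the other rows.
obj-row update in column x_1: -3 − (-9)·0 = -3.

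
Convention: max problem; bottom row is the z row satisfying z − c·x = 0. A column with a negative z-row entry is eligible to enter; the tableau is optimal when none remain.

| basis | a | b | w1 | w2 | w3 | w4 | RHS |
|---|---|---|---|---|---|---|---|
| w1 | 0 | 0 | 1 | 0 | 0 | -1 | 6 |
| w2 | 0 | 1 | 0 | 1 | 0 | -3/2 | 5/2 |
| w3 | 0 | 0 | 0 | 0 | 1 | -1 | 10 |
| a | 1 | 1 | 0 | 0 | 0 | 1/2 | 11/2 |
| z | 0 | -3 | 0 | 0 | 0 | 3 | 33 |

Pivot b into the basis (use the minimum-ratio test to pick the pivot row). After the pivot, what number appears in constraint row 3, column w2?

Ratio test on column b — row 1: entry 0 ≤ 0; row 2: (5/2)/1 = 5/2; row 3: entry 0 ≤ 0; row 4: (11/2)/1 = 11/2. Minimum is 5/2 at row 2 (w2 leaves); pivot element 1.
Divide row 2 by 1; eliminate column b from the other rows.
Row 3 update in column w2: 0 − 0·1 = 0.

0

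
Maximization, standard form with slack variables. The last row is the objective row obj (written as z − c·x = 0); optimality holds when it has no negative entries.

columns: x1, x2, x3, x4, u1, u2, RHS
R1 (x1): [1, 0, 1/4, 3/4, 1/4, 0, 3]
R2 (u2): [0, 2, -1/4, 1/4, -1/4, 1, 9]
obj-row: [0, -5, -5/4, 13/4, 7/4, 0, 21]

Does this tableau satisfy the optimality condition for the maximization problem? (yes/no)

The obj-row has a negative entry -5 in column x2, so it is not optimal.

no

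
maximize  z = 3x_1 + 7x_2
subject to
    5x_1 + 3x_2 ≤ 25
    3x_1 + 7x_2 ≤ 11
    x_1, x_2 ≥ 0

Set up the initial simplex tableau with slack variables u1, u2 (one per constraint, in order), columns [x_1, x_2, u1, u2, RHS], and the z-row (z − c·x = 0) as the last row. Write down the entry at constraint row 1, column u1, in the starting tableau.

Slack u1 belongs to constraint 1; its column is the unit vector e_1, so the entry in row 1 is 1.

1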